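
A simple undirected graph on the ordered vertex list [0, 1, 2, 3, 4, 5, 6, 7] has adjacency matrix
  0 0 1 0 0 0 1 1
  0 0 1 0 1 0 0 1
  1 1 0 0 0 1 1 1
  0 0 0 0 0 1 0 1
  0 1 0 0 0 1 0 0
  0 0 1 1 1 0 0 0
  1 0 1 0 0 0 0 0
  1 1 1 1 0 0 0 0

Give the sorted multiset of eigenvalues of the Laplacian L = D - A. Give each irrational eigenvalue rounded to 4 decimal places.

With the vertex order [0, 1, 2, 3, 4, 5, 6, 7], the degrees are [3, 3, 5, 2, 2, 3, 2, 4], giving D = diag(3, 3, 5, 2, 2, 3, 2, 4) and L = D - A. Since every row of L sums to 0, the all-ones vector is in the kernel and 0 is an eigenvalue. The single zero eigenvalue shows the graph is connected. The largest eigenvalue, 6.3191, is at most the vertex count 8.

[0, 1.0554, 1.6308, 2.4637, 3.4885, 3.7555, 5.2869, 6.3191]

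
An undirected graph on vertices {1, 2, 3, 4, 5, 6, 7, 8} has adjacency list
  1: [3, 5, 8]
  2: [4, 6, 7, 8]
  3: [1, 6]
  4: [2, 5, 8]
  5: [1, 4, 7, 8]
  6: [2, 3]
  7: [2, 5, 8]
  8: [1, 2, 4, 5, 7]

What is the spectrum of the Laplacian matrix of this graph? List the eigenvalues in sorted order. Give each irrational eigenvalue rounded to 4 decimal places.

Reading degrees in the order [1, 2, 3, 4, 5, 6, 7, 8] gives [3, 4, 2, 3, 4, 2, 3, 5]; set D = diag(3, 4, 2, 3, 4, 2, 3, 5) and form L = D - A. The multiplicity of 0 as a Laplacian eigenvalue equals the number of connected components. By the matrix-tree theorem the graph has (1/8) * product of the nonzero eigenvalues = 438 spanning trees.

[0, 1.0372, 1.9667, 3, 3.6198, 4.4586, 5.7888, 6.1290]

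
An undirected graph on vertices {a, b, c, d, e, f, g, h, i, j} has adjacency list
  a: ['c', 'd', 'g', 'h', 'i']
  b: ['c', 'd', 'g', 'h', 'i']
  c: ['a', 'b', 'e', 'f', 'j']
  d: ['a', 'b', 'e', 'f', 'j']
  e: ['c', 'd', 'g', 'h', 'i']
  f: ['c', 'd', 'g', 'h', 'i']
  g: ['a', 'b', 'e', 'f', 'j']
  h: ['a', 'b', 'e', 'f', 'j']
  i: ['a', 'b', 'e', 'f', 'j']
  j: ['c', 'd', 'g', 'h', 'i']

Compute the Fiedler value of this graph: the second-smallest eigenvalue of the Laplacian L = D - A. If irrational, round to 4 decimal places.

Each diagonal entry of L is the vertex degree and each off-diagonal entry is -1 where an edge is present, 0 otherwise; in the order [a, b, c, d, e, f, g, h, i, j] the diagonal is [5, 5, 5, 5, 5, 5, 5, 5, 5, 5]. Computing the eigenvalues of L and sorting gives [0, 5, 5, 5, 5, 5, 5, 5, 5, 10]. The Fiedler value lambda_2 = 5 is strictly positive, so the graph is connected. By the matrix-tree theorem the graph has (1/10) * product of the nonzero eigenvalues = 390625 spanning trees. The eigenvalues sum to 50, which equals trace(L) = 2|E|.

5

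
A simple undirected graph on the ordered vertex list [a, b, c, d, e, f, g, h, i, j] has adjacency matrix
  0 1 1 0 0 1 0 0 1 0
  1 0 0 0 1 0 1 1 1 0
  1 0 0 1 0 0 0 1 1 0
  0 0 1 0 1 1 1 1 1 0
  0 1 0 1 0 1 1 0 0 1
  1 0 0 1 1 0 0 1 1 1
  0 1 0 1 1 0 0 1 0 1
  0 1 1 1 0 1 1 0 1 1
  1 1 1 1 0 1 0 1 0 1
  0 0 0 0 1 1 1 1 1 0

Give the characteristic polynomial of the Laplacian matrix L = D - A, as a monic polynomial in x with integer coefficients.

With the vertex order [a, b, c, d, e, f, g, h, i, j], the degrees are [4, 5, 4, 6, 5, 6, 5, 7, 7, 5], giving D = diag(4, 5, 4, 6, 5, 6, 5, 7, 7, 5) and L = D - A. Computing det(xI - L) by cofactor expansion (or equivalently via sum-over-permutations) gives x^10 - 54x^9 + 1280x^8 - 17472x^7 + 151274x^6 - 861022x^5 + 3219546x^4 - 7619982x^3 + 10347989x^2 - 6135510x. The coefficient of x^9 equals -trace(L) = -54, matching the sum of degrees.

x^10 - 54x^9 + 1280x^8 - 17472x^7 + 151274x^6 - 861022x^5 + 3219546x^4 - 7619982x^3 + 10347989x^2 - 6135510x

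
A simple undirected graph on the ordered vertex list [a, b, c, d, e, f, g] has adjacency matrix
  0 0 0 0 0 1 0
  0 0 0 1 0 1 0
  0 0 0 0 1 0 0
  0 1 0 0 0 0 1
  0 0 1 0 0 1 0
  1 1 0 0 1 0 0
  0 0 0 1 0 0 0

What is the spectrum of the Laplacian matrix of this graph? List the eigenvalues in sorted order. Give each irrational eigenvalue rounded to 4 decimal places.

[0, 0.2603, 0.6262, 1.4055, 2.2742, 3.0996, 4.3342]

Each diagonal entry of L is the vertex degree and each off-diagonal entry is -1 where an edge is present, 0 otherwise; in the order [a, b, c, d, e, f, g] the diagonal is [1, 2, 1, 2, 2, 3, 1]. L is symmetric positive semidefinite, so every eigenvalue is real and nonnegative. The single zero eigenvalue shows the graph is connected.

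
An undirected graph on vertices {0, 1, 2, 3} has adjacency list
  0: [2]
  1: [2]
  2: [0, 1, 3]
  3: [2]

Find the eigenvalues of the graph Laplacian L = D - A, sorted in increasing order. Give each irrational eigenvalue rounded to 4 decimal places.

[0, 1, 1, 4]

Each diagonal entry of L is the vertex degree and each off-diagonal entry is -1 where an edge is present, 0 otherwise; in the order [0, 1, 2, 3] the diagonal is [1, 1, 3, 1]. Diagonalising L (or applying a numerical eigensolver to the 4x4 matrix) gives the spectrum above. By the matrix-tree theorem the graph has (1/4) * product of the nonzero eigenvalues = 1 spanning tree. There is one zero in the spectrum, matching the 1 component.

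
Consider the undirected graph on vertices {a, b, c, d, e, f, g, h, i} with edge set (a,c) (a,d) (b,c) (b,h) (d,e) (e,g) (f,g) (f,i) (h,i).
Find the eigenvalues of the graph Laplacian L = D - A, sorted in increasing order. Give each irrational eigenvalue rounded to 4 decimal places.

With the vertex order [a, b, c, d, e, f, g, h, i], the degrees are [2, 2, 2, 2, 2, 2, 2, 2, 2], giving D = diag(2, 2, 2, 2, 2, 2, 2, 2, 2) and L = D - A. Diagonalising L (or applying a numerical eigensolver to the 9x9 matrix) gives the spectrum above. There is one zero in the spectrum, matching the 1 component.

[0, 0.4679, 0.4679, 1.6527, 1.6527, 3, 3, 3.8794, 3.8794]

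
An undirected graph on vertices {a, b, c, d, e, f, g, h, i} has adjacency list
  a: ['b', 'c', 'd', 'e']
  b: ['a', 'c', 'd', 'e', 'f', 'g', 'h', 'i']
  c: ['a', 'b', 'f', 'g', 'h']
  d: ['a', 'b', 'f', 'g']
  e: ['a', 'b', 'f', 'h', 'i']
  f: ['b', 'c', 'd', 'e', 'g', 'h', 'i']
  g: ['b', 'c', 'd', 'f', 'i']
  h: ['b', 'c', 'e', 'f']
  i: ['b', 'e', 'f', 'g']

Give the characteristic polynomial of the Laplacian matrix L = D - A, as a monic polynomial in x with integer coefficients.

Each diagonal entry of L is the vertex degree and each off-diagonal entry is -1 where an edge is present, 0 otherwise; in the order [a, b, c, d, e, f, g, h, i] the diagonal is [4, 8, 5, 4, 5, 7, 5, 4, 4]. L has integer entries, so p(x) = det(xI - L) has integer coefficients. Expanding the determinant yields x^9 - 46x^8 + 909x^7 - 10074x^6 + 68461x^5 - 292084x^4 + 764002x^3 - 1120382x^2 + 705501x. The coefficient of x^8 equals -trace(L) = -46, matching the sum of degrees. The largest eigenvalue, 9, is at most the vertex count 9.

x^9 - 46x^8 + 909x^7 - 10074x^6 + 68461x^5 - 292084x^4 + 764002x^3 - 1120382x^2 + 705501x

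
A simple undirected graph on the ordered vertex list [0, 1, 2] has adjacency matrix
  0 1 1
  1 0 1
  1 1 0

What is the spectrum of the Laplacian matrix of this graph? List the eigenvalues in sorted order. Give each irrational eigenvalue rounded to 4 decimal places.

[0, 3, 3]

Each diagonal entry of L is the vertex degree and each off-diagonal entry is -1 where an edge is present, 0 otherwise; in the order [0, 1, 2] the diagonal is [2, 2, 2]. Diagonalising L (or applying a numerical eigensolver to the 3x3 matrix) gives the spectrum above. The single zero eigenvalue shows the graph is connected. The eigenvalues sum to 6, which equals trace(L) = 2|E|.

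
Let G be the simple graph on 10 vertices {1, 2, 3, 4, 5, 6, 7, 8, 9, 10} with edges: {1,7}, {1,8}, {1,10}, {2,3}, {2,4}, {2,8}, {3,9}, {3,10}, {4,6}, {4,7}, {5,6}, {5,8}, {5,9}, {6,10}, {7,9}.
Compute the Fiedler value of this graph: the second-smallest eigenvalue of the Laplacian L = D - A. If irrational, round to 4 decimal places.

2

Each diagonal entry of L is the vertex degree and each off-diagonal entry is -1 where an edge is present, 0 otherwise; in the order [1, 2, 3, 4, 5, 6, 7, 8, 9, 10] the diagonal is [3, 3, 3, 3, 3, 3, 3, 3, 3, 3]. Computing the eigenvalues of L and sorting gives [0, 2, 2, 2, 2, 2, 5, 5, 5, 5]. The Fiedler value lambda_2 = 2 is strictly positive, so the graph is connected. There is one zero in the spectrum, matching the 1 component. The largest eigenvalue, 5, is at most the vertex count 10.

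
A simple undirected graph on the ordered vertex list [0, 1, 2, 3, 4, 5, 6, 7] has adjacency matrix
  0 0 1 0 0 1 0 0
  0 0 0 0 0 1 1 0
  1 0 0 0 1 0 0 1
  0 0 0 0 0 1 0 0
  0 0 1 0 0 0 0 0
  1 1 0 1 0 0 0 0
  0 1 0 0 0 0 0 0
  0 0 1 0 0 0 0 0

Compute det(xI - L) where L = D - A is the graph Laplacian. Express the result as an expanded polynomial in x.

x^8 - 14x^7 + 76x^6 - 204x^5 + 288x^4 - 210x^3 + 71x^2 - 8x

With the vertex order [0, 1, 2, 3, 4, 5, 6, 7], the degrees are [2, 2, 3, 1, 1, 3, 1, 1], giving D = diag(2, 2, 3, 1, 1, 3, 1, 1) and L = D - A. Computing det(xI - L) by cofactor expansion (or equivalently via sum-over-permutations) gives x^8 - 14x^7 + 76x^6 - 204x^5 + 288x^4 - 210x^3 + 71x^2 - 8x. Since p(0) = det(-L) = 0, x divides p(x). The largest eigenvalue, 4.4763, is at most the vertex count 8.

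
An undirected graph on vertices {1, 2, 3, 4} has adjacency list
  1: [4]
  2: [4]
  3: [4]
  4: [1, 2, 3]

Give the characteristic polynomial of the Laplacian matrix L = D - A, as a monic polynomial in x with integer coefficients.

x^4 - 6x^3 + 9x^2 - 4x

With the vertex order [1, 2, 3, 4], the degrees are [1, 1, 1, 3], giving D = diag(1, 1, 1, 3) and L = D - A. The eigenvalues of L are [0, 1, 1, 4]; the characteristic polynomial is the product of (x - lambda_i), which multiplies out to x^4 - 6x^3 + 9x^2 - 4x. The constant term is 0 because L is singular (the all-ones vector lies in its kernel). The eigenvalues sum to 6, which equals trace(L) = 2|E|.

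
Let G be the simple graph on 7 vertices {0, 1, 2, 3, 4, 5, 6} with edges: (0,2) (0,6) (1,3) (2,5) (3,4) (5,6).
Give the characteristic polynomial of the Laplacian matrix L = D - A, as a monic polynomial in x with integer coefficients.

x^7 - 12x^6 + 55x^5 - 120x^4 + 124x^3 - 48x^2

With the vertex order [0, 1, 2, 3, 4, 5, 6], the degrees are [2, 1, 2, 2, 1, 2, 2], giving D = diag(2, 1, 2, 2, 1, 2, 2) and L = D - A. Computing det(xI - L) by cofactor expansion (or equivalently via sum-over-permutations) gives x^7 - 12x^6 + 55x^5 - 120x^4 + 124x^3 - 48x^2. Since p(0) = det(-L) = 0, x divides p(x). There are 2 zeros in the spectrum, matching the 2 components. The eigenvalues sum to 12, which equals trace(L) = 2|E|.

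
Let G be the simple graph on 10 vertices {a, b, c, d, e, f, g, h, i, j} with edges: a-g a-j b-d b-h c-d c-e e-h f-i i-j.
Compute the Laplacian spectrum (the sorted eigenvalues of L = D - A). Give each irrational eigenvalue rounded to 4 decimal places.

[0, 0, 0.3820, 1.3820, 1.3820, 1.3820, 2.6180, 3.6180, 3.6180, 3.6180]

Each diagonal entry of L is the vertex degree and each off-diagonal entry is -1 where an edge is present, 0 otherwise; in the order [a, b, c, d, e, f, g, h, i, j] the diagonal is [2, 2, 2, 2, 2, 1, 1, 2, 2, 2]. L is symmetric positive semidefinite, so every eigenvalue is real and nonnegative. The 2 zero eigenvalues correspond to the 2 connected components. The largest eigenvalue, 3.6180, is at most the vertex count 10. There are 2 zeros in the spectrum, matching the 2 components.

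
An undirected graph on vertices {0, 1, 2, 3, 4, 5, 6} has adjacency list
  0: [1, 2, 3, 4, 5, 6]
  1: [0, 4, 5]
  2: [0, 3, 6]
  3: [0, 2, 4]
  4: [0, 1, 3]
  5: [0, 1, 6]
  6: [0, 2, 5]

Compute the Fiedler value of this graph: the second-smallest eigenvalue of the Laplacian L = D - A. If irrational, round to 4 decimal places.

2

Each diagonal entry of L is the vertex degree and each off-diagonal entry is -1 where an edge is present, 0 otherwise; in the order [0, 1, 2, 3, 4, 5, 6] the diagonal is [6, 3, 3, 3, 3, 3, 3]. The smallest Laplacian eigenvalue is always 0. The next one, lambda_2 = 2, measures how hard the graph is to disconnect: larger values mean better connectivity. The eigenvalues sum to 24, which equals trace(L) = 2|E|. The largest eigenvalue, 7, is at most the vertex count 7.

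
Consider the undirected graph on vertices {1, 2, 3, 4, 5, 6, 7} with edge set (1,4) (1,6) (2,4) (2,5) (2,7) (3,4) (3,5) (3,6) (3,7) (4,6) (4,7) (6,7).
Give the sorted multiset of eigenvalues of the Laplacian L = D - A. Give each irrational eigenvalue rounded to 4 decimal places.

[0, 1.3749, 2.5858, 3.1707, 5.2505, 5.4142, 6.2039]

With the vertex order [1, 2, 3, 4, 5, 6, 7], the degrees are [2, 3, 4, 5, 2, 4, 4], giving D = diag(2, 3, 4, 5, 2, 4, 4) and L = D - A. Since every row of L sums to 0, the all-ones vector is in the kernel and 0 is an eigenvalue. By the matrix-tree theorem the graph has (1/7) * product of the nonzero eigenvalues = 284 spanning trees.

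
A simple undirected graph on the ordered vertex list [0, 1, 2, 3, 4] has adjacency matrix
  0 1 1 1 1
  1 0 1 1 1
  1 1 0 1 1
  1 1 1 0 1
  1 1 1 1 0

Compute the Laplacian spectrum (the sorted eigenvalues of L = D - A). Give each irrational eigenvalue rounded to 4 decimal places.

[0, 5, 5, 5, 5]

With the vertex order [0, 1, 2, 3, 4], the degrees are [4, 4, 4, 4, 4], giving D = diag(4, 4, 4, 4, 4) and L = D - A. Diagonalising L (or applying a numerical eigensolver to the 5x5 matrix) gives the spectrum above. The single zero eigenvalue shows the graph is connected. By the matrix-tree theorem the graph has (1/5) * product of the nonzero eigenvalues = 125 spanning trees. The eigenvalues sum to 20, which equals trace(L) = 2|E|.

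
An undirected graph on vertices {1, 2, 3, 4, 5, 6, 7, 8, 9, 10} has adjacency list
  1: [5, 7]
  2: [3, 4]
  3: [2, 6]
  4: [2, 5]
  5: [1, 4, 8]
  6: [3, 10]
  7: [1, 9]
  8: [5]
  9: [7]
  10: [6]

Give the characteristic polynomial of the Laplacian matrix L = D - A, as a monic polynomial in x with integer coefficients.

x^10 - 18x^9 + 135x^8 - 548x^7 + 1309x^6 - 1874x^5 + 1568x^4 - 712x^3 + 150x^2 - 10x

Each diagonal entry of L is the vertex degree and each off-diagonal entry is -1 where an edge is present, 0 otherwise; in the order [1, 2, 3, 4, 5, 6, 7, 8, 9, 10] the diagonal is [2, 2, 2, 2, 3, 2, 2, 1, 1, 1]. L has integer entries, so p(x) = det(xI - L) has integer coefficients. Expanding the determinant yields x^10 - 18x^9 + 135x^8 - 548x^7 + 1309x^6 - 1874x^5 + 1568x^4 - 712x^3 + 150x^2 - 10x. Since p(0) = det(-L) = 0, x divides p(x). There is one zero in the spectrum, matching the 1 component.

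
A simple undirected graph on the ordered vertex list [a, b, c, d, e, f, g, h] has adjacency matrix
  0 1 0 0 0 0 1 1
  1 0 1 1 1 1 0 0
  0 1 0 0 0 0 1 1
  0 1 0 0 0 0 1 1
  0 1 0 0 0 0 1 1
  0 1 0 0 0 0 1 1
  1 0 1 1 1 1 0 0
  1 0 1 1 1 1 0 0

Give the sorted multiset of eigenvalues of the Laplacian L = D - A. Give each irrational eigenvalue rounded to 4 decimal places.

With the vertex order [a, b, c, d, e, f, g, h], the degrees are [3, 5, 3, 3, 3, 3, 5, 5], giving D = diag(3, 5, 3, 3, 3, 3, 5, 5) and L = D - A. The multiplicity of 0 as a Laplacian eigenvalue equals the number of connected components. The single zero eigenvalue shows the graph is connected. The eigenvalues sum to 30, which equals trace(L) = 2|E|. There is one zero in the spectrum, matching the 1 component.

[0, 3, 3, 3, 3, 5, 5, 8]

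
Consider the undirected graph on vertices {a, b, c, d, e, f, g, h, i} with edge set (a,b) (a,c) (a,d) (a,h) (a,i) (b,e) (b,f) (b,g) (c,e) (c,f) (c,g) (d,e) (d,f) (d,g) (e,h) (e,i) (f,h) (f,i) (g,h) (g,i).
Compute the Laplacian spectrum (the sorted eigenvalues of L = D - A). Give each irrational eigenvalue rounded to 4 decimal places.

Reading degrees in the order [a, b, c, d, e, f, g, h, i] gives [5, 4, 4, 4, 5, 5, 5, 4, 4]; set D = diag(5, 4, 4, 4, 5, 5, 5, 4, 4) and form L = D - A. Diagonalising L (or applying a numerical eigensolver to the 9x9 matrix) gives the spectrum above. The single zero eigenvalue shows the graph is connected. The eigenvalues sum to 40, which equals trace(L) = 2|E|. There is one zero in the spectrum, matching the 1 component.

[0, 4, 4, 4, 4, 5, 5, 5, 9]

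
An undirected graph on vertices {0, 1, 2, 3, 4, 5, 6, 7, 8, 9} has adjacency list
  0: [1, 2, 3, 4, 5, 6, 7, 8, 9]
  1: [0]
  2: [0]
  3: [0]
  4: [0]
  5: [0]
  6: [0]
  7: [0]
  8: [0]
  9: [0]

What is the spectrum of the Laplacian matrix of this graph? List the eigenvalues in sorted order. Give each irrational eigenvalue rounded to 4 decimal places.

[0, 1, 1, 1, 1, 1, 1, 1, 1, 10]

Each diagonal entry of L is the vertex degree and each off-diagonal entry is -1 where an edge is present, 0 otherwise; in the order [0, 1, 2, 3, 4, 5, 6, 7, 8, 9] the diagonal is [9, 1, 1, 1, 1, 1, 1, 1, 1, 1]. Since every row of L sums to 0, the all-ones vector is in the kernel and 0 is an eigenvalue. The single zero eigenvalue shows the graph is connected. There is one zero in the spectrum, matching the 1 component.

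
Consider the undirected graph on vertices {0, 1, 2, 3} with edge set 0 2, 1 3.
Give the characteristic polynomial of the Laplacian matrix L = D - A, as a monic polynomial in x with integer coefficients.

Reading degrees in the order [0, 1, 2, 3] gives [1, 1, 1, 1]; set D = diag(1, 1, 1, 1) and form L = D - A. L has integer entries, so p(x) = det(xI - L) has integer coefficients. Expanding the determinant yields x^4 - 4x^3 + 4x^2. Since p(0) = det(-L) = 0, x divides p(x). The eigenvalues sum to 4, which equals trace(L) = 2|E|.

x^4 - 4x^3 + 4x^2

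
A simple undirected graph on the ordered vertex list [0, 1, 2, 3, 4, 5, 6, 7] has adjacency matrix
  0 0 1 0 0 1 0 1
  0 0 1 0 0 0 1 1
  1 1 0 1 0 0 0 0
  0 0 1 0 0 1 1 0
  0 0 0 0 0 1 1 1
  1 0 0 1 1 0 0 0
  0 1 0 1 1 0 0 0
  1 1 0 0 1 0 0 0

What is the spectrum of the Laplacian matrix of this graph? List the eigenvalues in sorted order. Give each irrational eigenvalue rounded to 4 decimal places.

Reading degrees in the order [0, 1, 2, 3, 4, 5, 6, 7] gives [3, 3, 3, 3, 3, 3, 3, 3]; set D = diag(3, 3, 3, 3, 3, 3, 3, 3) and form L = D - A. Since every row of L sums to 0, the all-ones vector is in the kernel and 0 is an eigenvalue. The largest eigenvalue, 6, is at most the vertex count 8.

[0, 2, 2, 2, 4, 4, 4, 6]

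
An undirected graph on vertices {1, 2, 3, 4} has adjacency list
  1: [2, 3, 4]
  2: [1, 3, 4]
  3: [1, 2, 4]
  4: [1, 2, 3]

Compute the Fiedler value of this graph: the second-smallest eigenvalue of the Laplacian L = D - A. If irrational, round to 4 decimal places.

4

Reading degrees in the order [1, 2, 3, 4] gives [3, 3, 3, 3]; set D = diag(3, 3, 3, 3) and form L = D - A. The sorted Laplacian eigenvalues are [0, 4, 4, 4]; the algebraic connectivity is the second entry, 4. The largest eigenvalue, 4, is at most the vertex count 4. By the matrix-tree theorem the graph has (1/4) * product of the nonzero eigenvalues = 16 spanning trees.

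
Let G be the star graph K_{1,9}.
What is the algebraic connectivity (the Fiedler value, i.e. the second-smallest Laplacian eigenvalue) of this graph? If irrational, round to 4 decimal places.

1

The graph has 10 vertices and degree multiset [9, 1, 1, 1, 1, 1, 1, 1, 1, 1]; D is the diagonal matrix of degrees and L = D - A. Computing the eigenvalues of L and sorting gives [0, 1, 1, 1, 1, 1, 1, 1, 1, 10]. The Fiedler value lambda_2 = 1 is strictly positive, so the graph is connected.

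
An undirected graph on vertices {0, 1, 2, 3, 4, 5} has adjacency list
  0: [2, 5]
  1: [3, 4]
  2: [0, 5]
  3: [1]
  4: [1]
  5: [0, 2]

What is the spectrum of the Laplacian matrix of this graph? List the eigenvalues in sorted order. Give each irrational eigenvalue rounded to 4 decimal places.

[0, 0, 1, 3, 3, 3]

Reading degrees in the order [0, 1, 2, 3, 4, 5] gives [2, 2, 2, 1, 1, 2]; set D = diag(2, 2, 2, 1, 1, 2) and form L = D - A. Diagonalising L (or applying a numerical eigensolver to the 6x6 matrix) gives the spectrum above. The 2 zero eigenvalues correspond to the 2 connected components.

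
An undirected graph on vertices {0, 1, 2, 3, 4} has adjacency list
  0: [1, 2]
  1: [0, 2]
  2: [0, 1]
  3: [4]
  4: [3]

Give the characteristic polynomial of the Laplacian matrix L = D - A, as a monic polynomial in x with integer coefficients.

x^5 - 8x^4 + 21x^3 - 18x^2

With the vertex order [0, 1, 2, 3, 4], the degrees are [2, 2, 2, 1, 1], giving D = diag(2, 2, 2, 1, 1) and L = D - A. L has integer entries, so p(x) = det(xI - L) has integer coefficients. Expanding the determinant yields x^5 - 8x^4 + 21x^3 - 18x^2. The coefficient of x^4 equals -trace(L) = -8, matching the sum of degrees. The eigenvalues sum to 8, which equals trace(L) = 2|E|. There are 2 zeros in the spectrum, matching the 2 components.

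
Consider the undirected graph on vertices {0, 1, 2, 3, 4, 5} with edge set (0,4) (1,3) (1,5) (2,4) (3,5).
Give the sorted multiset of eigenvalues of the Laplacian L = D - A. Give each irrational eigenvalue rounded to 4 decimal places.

Reading degrees in the order [0, 1, 2, 3, 4, 5] gives [1, 2, 1, 2, 2, 2]; set D = diag(1, 2, 1, 2, 2, 2) and form L = D - A. Since every row of L sums to 0, the all-ones vector is in the kernel and 0 is an eigenvalue. The 2 zero eigenvalues correspond to the 2 connected components. The eigenvalues sum to 10, which equals trace(L) = 2|E|.

[0, 0, 1, 3, 3, 3]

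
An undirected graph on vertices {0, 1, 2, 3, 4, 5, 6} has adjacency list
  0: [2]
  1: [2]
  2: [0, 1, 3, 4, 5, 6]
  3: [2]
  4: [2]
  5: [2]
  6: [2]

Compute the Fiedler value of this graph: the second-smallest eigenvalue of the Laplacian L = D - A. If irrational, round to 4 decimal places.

1

With the vertex order [0, 1, 2, 3, 4, 5, 6], the degrees are [1, 1, 6, 1, 1, 1, 1], giving D = diag(1, 1, 6, 1, 1, 1, 1) and L = D - A. The sorted Laplacian eigenvalues are [0, 1, 1, 1, 1, 1, 7]; the algebraic connectivity is the second entry, 1.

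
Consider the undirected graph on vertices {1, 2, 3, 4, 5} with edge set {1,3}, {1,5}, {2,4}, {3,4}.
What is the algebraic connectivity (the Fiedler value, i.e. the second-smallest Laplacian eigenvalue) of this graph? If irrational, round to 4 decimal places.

Reading degrees in the order [1, 2, 3, 4, 5] gives [2, 1, 2, 2, 1]; set D = diag(2, 1, 2, 2, 1) and form L = D - A. The sorted Laplacian eigenvalues are [0, 0.3820, 1.3820, 2.6180, 3.6180]; the algebraic connectivity is the second entry, 0.3820. The eigenvalues sum to 8, which equals trace(L) = 2|E|.

0.3820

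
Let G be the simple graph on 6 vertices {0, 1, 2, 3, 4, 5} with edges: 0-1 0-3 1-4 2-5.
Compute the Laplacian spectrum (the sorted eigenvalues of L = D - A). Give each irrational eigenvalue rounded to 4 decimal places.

[0, 0, 0.5858, 2, 2, 3.4142]

Each diagonal entry of L is the vertex degree and each off-diagonal entry is -1 where an edge is present, 0 otherwise; in the order [0, 1, 2, 3, 4, 5] the diagonal is [2, 2, 1, 1, 1, 1]. Since every row of L sums to 0, the all-ones vector is in the kernel and 0 is an eigenvalue. The 2 zero eigenvalues correspond to the 2 connected components. There are 2 zeros in the spectrum, matching the 2 components.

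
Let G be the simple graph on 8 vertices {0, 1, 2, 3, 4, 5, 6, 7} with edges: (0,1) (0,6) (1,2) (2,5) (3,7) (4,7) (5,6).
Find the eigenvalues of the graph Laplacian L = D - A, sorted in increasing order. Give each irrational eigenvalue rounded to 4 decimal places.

With the vertex order [0, 1, 2, 3, 4, 5, 6, 7], the degrees are [2, 2, 2, 1, 1, 2, 2, 2], giving D = diag(2, 2, 2, 1, 1, 2, 2, 2) and L = D - A. Since every row of L sums to 0, the all-ones vector is in the kernel and 0 is an eigenvalue. The 2 zero eigenvalues correspond to the 2 connected components. The eigenvalues sum to 14, which equals trace(L) = 2|E|. The largest eigenvalue, 3.6180, is at most the vertex count 8.

[0, 0, 1, 1.3820, 1.3820, 3, 3.6180, 3.6180]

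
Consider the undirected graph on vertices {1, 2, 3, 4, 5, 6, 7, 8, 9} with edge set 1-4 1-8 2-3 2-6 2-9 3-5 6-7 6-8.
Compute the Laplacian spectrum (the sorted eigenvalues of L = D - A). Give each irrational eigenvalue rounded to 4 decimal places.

[0, 0.1862, 0.4822, 0.7043, 1.4073, 2.1338, 2.8532, 3.5372, 4.6958]

Reading degrees in the order [1, 2, 3, 4, 5, 6, 7, 8, 9] gives [2, 3, 2, 1, 1, 3, 1, 2, 1]; set D = diag(2, 3, 2, 1, 1, 3, 1, 2, 1) and form L = D - A. L is symmetric positive semidefinite, so every eigenvalue is real and nonnegative. The single zero eigenvalue shows the graph is connected. The largest eigenvalue, 4.6958, is at most the vertex count 9.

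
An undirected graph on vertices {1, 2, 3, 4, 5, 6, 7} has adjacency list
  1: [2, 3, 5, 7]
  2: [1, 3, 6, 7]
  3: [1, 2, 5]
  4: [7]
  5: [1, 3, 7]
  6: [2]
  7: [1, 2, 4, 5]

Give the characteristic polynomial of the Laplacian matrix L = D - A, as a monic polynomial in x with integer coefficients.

Reading degrees in the order [1, 2, 3, 4, 5, 6, 7] gives [4, 4, 3, 1, 3, 1, 4]; set D = diag(4, 4, 3, 1, 3, 1, 4) and form L = D - A. Computing det(xI - L) by cofactor expansion (or equivalently via sum-over-permutations) gives x^7 - 20x^6 + 156x^5 - 596x^4 + 1143x^3 - 1002x^2 + 315x. The constant term is 0 because L is singular (the all-ones vector lies in its kernel). There is one zero in the spectrum, matching the 1 component. The eigenvalues sum to 20, which equals trace(L) = 2|E|.

x^7 - 20x^6 + 156x^5 - 596x^4 + 1143x^3 - 1002x^2 + 315x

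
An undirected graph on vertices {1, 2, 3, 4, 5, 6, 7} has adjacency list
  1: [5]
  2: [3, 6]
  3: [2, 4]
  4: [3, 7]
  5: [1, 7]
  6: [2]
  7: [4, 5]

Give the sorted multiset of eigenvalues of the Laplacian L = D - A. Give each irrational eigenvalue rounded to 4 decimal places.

Reading degrees in the order [1, 2, 3, 4, 5, 6, 7] gives [1, 2, 2, 2, 2, 1, 2]; set D = diag(1, 2, 2, 2, 2, 1, 2) and form L = D - A. The multiplicity of 0 as a Laplacian eigenvalue equals the number of connected components. The eigenvalues sum to 12, which equals trace(L) = 2|E|.

[0, 0.1981, 0.7530, 1.5550, 2.4450, 3.2470, 3.8019]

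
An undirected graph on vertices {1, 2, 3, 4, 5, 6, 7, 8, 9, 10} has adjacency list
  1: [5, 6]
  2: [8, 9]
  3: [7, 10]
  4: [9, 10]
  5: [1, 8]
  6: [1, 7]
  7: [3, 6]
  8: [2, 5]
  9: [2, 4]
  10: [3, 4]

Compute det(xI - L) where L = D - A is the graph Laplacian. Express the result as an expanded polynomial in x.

x^10 - 20x^9 + 170x^8 - 800x^7 + 2275x^6 - 4004x^5 + 4290x^4 - 2640x^3 + 825x^2 - 100x

Reading degrees in the order [1, 2, 3, 4, 5, 6, 7, 8, 9, 10] gives [2, 2, 2, 2, 2, 2, 2, 2, 2, 2]; set D = diag(2, 2, 2, 2, 2, 2, 2, 2, 2, 2) and form L = D - A. Computing det(xI - L) by cofactor expansion (or equivalently via sum-over-permutations) gives x^10 - 20x^9 + 170x^8 - 800x^7 + 2275x^6 - 4004x^5 + 4290x^4 - 2640x^3 + 825x^2 - 100x. The constant term is 0 because L is singular (the all-ones vector lies in its kernel). There is one zero in the spectrum, matching the 1 component.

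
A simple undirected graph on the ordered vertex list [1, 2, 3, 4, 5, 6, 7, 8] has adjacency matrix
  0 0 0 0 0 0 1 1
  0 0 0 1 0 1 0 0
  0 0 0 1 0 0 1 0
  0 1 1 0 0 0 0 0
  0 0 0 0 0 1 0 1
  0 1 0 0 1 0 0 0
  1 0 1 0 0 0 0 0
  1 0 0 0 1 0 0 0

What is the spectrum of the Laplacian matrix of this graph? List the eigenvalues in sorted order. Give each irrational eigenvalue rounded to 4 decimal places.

Reading degrees in the order [1, 2, 3, 4, 5, 6, 7, 8] gives [2, 2, 2, 2, 2, 2, 2, 2]; set D = diag(2, 2, 2, 2, 2, 2, 2, 2) and form L = D - A. L is symmetric positive semidefinite, so every eigenvalue is real and nonnegative. There is one zero in the spectrum, matching the 1 component.

[0, 0.5858, 0.5858, 2, 2, 3.4142, 3.4142, 4]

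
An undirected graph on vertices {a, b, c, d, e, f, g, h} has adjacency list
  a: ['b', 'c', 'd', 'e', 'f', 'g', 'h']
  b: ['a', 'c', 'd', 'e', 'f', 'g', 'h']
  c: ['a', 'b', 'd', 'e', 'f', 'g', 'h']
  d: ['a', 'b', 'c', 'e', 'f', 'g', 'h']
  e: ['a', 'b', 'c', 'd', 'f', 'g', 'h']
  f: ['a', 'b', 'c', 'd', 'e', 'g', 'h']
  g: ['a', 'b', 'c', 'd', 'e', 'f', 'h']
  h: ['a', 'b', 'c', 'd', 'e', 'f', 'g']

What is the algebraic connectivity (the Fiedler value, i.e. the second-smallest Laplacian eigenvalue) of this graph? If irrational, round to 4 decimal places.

8

Reading degrees in the order [a, b, c, d, e, f, g, h] gives [7, 7, 7, 7, 7, 7, 7, 7]; set D = diag(7, 7, 7, 7, 7, 7, 7, 7) and form L = D - A. The smallest Laplacian eigenvalue is always 0. The next one, lambda_2 = 8, measures how hard the graph is to disconnect: larger values mean better connectivity. The eigenvalues sum to 56, which equals trace(L) = 2|E|.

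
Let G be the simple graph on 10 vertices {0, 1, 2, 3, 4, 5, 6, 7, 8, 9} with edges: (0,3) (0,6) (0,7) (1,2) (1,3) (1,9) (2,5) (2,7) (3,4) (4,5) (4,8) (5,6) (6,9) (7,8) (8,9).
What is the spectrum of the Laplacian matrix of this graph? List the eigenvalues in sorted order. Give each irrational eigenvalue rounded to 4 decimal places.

[0, 2, 2, 2, 2, 2, 5, 5, 5, 5]

Each diagonal entry of L is the vertex degree and each off-diagonal entry is -1 where an edge is present, 0 otherwise; in the order [0, 1, 2, 3, 4, 5, 6, 7, 8, 9] the diagonal is [3, 3, 3, 3, 3, 3, 3, 3, 3, 3]. Since every row of L sums to 0, the all-ones vector is in the kernel and 0 is an eigenvalue. The single zero eigenvalue shows the graph is connected.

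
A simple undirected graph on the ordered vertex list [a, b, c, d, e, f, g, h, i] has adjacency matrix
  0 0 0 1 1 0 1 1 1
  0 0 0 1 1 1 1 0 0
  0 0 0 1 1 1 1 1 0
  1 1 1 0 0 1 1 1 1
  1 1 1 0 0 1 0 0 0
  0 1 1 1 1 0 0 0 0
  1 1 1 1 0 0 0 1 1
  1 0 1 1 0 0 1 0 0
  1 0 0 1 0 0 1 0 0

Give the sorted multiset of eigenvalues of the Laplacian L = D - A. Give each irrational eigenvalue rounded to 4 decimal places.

[0, 2.2279, 3.3183, 4.3251, 4.5243, 5.5869, 6.2570, 7.5001, 8.2604]

Each diagonal entry of L is the vertex degree and each off-diagonal entry is -1 where an edge is present, 0 otherwise; in the order [a, b, c, d, e, f, g, h, i] the diagonal is [5, 4, 5, 7, 4, 4, 6, 4, 3]. Since every row of L sums to 0, the all-ones vector is in the kernel and 0 is an eigenvalue. The single zero eigenvalue shows the graph is connected.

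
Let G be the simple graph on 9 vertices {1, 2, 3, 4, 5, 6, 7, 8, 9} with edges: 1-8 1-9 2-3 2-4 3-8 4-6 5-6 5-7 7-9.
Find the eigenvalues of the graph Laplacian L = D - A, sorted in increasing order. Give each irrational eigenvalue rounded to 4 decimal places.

Each diagonal entry of L is the vertex degree and each off-diagonal entry is -1 where an edge is present, 0 otherwise; in the order [1, 2, 3, 4, 5, 6, 7, 8, 9] the diagonal is [2, 2, 2, 2, 2, 2, 2, 2, 2]. Since every row of L sums to 0, the all-ones vector is in the kernel and 0 is an eigenvalue. The single zero eigenvalue shows the graph is connected. There is one zero in the spectrum, matching the 1 component. The eigenvalues sum to 18, which equals trace(L) = 2|E|.

[0, 0.4679, 0.4679, 1.6527, 1.6527, 3, 3, 3.8794, 3.8794]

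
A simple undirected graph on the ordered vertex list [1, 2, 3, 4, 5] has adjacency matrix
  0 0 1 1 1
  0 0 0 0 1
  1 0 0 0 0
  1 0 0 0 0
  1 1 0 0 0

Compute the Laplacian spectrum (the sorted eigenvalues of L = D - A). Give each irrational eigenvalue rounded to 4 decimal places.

With the vertex order [1, 2, 3, 4, 5], the degrees are [3, 1, 1, 1, 2], giving D = diag(3, 1, 1, 1, 2) and L = D - A. Diagonalising L (or applying a numerical eigensolver to the 5x5 matrix) gives the spectrum above. The single zero eigenvalue shows the graph is connected.

[0, 0.5188, 1, 2.3111, 4.1701]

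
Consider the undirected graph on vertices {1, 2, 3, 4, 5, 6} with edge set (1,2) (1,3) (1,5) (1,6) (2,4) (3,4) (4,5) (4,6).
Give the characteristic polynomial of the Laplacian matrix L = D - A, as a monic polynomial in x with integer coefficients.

With the vertex order [1, 2, 3, 4, 5, 6], the degrees are [4, 2, 2, 4, 2, 2], giving D = diag(4, 2, 2, 4, 2, 2) and L = D - A. The eigenvalues of L are [0, 2, 2, 2, 4, 6]; the characteristic polynomial is the product of (x - lambda_i), which multiplies out to x^6 - 16x^5 + 96x^4 - 272x^3 + 368x^2 - 192x. The coefficient of x^5 equals -trace(L) = -16, matching the sum of degrees. The largest eigenvalue, 6, is at most the vertex count 6. The eigenvalues sum to 16, which equals trace(L) = 2|E|.

x^6 - 16x^5 + 96x^4 - 272x^3 + 368x^2 - 192x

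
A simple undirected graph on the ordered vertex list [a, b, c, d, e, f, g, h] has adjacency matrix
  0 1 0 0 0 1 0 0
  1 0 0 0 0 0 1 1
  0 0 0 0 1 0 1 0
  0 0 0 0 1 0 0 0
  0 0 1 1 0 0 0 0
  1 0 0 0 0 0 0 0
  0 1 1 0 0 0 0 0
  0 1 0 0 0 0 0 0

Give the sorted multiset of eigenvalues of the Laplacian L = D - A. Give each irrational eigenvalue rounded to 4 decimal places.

[0, 0.1864, 0.5858, 1, 2, 2.4707, 3.4142, 4.3429]

Each diagonal entry of L is the vertex degree and each off-diagonal entry is -1 where an edge is present, 0 otherwise; in the order [a, b, c, d, e, f, g, h] the diagonal is [2, 3, 2, 1, 2, 1, 2, 1]. Since every row of L sums to 0, the all-ones vector is in the kernel and 0 is an eigenvalue. The largest eigenvalue, 4.3429, is at most the vertex count 8. By the matrix-tree theorem the graph has (1/8) * product of the nonzero eigenvalues = 1 spanning tree.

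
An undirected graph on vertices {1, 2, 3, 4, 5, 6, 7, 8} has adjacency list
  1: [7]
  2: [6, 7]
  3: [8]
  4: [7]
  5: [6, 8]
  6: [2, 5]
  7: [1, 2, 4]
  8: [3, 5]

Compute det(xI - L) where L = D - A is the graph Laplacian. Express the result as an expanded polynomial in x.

x^8 - 14x^7 + 77x^6 - 212x^5 + 309x^4 - 232x^3 + 79x^2 - 8x

Each diagonal entry of L is the vertex degree and each off-diagonal entry is -1 where an edge is present, 0 otherwise; in the order [1, 2, 3, 4, 5, 6, 7, 8] the diagonal is [1, 2, 1, 1, 2, 2, 3, 2]. Computing det(xI - L) by cofactor expansion (or equivalently via sum-over-permutations) gives x^8 - 14x^7 + 77x^6 - 212x^5 + 309x^4 - 232x^3 + 79x^2 - 8x. The coefficient of x^7 equals -trace(L) = -14, matching the sum of degrees. The eigenvalues sum to 14, which equals trace(L) = 2|E|. By the matrix-tree theorem the graph has (1/8) * product of the nonzero eigenvalues = 1 spanning tree.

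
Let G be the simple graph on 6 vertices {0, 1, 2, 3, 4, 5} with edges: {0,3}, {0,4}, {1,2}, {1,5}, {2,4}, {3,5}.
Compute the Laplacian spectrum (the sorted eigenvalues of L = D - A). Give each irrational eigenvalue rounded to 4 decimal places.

Reading degrees in the order [0, 1, 2, 3, 4, 5] gives [2, 2, 2, 2, 2, 2]; set D = diag(2, 2, 2, 2, 2, 2) and form L = D - A. Diagonalising L (or applying a numerical eigensolver to the 6x6 matrix) gives the spectrum above. The single zero eigenvalue shows the graph is connected. The eigenvalues sum to 12, which equals trace(L) = 2|E|. By the matrix-tree theorem the graph has (1/6) * product of the nonzero eigenvalues = 6 spanning trees.

[0, 1, 1, 3, 3, 4]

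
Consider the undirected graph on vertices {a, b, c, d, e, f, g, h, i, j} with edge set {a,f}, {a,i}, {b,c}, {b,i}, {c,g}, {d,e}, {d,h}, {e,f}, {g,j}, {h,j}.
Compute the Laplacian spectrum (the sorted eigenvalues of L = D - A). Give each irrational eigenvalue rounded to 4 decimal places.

[0, 0.3820, 0.3820, 1.3820, 1.3820, 2.6180, 2.6180, 3.6180, 3.6180, 4]

With the vertex order [a, b, c, d, e, f, g, h, i, j], the degrees are [2, 2, 2, 2, 2, 2, 2, 2, 2, 2], giving D = diag(2, 2, 2, 2, 2, 2, 2, 2, 2, 2) and L = D - A. The multiplicity of 0 as a Laplacian eigenvalue equals the number of connected components. The eigenvalues sum to 20, which equals trace(L) = 2|E|. The largest eigenvalue, 4, is at most the vertex count 10.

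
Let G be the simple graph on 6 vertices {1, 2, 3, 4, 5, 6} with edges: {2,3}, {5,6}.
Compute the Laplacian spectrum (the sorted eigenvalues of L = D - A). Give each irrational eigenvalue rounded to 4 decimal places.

[0, 0, 0, 0, 2, 2]

Each diagonal entry of L is the vertex degree and each off-diagonal entry is -1 where an edge is present, 0 otherwise; in the order [1, 2, 3, 4, 5, 6] the diagonal is [0, 1, 1, 0, 1, 1]. The multiplicity of 0 as a Laplacian eigenvalue equals the number of connected components. The 4 zero eigenvalues correspond to the 4 connected components.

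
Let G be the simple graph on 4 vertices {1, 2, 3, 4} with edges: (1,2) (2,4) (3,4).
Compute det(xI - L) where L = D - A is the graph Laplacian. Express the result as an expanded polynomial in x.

x^4 - 6x^3 + 10x^2 - 4x

Each diagonal entry of L is the vertex degree and each off-diagonal entry is -1 where an edge is present, 0 otherwise; in the order [1, 2, 3, 4] the diagonal is [1, 2, 1, 2]. L has integer entries, so p(x) = det(xI - L) has integer coefficients. Expanding the determinant yields x^4 - 6x^3 + 10x^2 - 4x. Since p(0) = det(-L) = 0, x divides p(x). The largest eigenvalue, 3.4142, is at most the vertex count 4.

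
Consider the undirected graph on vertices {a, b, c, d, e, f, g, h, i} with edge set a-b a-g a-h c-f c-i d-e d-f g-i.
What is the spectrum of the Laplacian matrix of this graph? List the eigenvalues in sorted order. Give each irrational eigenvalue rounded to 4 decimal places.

With the vertex order [a, b, c, d, e, f, g, h, i], the degrees are [3, 1, 2, 2, 1, 2, 2, 1, 2], giving D = diag(3, 1, 2, 2, 1, 2, 2, 1, 2) and L = D - A. Diagonalising L (or applying a numerical eigensolver to the 9x9 matrix) gives the spectrum above. The largest eigenvalue, 4.2350, is at most the vertex count 9.

[0, 0.1289, 0.5540, 1, 1.2613, 2.1326, 3, 3.6881, 4.2350]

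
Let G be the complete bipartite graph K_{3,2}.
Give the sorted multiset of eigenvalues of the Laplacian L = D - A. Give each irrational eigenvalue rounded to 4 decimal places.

[0, 2, 2, 3, 5]

The graph has 5 vertices and degree multiset [3, 3, 2, 2, 2]; D is the diagonal matrix of degrees and L = D - A. The multiplicity of 0 as a Laplacian eigenvalue equals the number of connected components. By the matrix-tree theorem the graph has (1/5) * product of the nonzero eigenvalues = 12 spanning trees.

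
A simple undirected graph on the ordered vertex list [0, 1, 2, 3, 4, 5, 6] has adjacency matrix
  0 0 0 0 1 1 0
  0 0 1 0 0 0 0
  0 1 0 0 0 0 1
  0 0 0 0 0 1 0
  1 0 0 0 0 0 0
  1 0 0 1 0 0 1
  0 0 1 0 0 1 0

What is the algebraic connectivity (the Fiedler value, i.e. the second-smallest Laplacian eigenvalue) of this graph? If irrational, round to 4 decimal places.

Each diagonal entry of L is the vertex degree and each off-diagonal entry is -1 where an edge is present, 0 otherwise; in the order [0, 1, 2, 3, 4, 5, 6] the diagonal is [2, 1, 2, 1, 1, 3, 2]. Computing the eigenvalues of L and sorting gives [0, 0.2603, 0.6262, 1.4055, 2.2742, 3.0996, 4.3342]. The Fiedler value lambda_2 = 0.2603 is strictly positive, so the graph is connected. The eigenvalues sum to 12, which equals trace(L) = 2|E|.

0.2603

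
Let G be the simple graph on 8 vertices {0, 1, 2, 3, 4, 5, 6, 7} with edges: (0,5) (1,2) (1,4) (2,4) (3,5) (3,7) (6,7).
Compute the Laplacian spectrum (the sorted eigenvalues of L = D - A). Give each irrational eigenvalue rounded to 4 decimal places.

Each diagonal entry of L is the vertex degree and each off-diagonal entry is -1 where an edge is present, 0 otherwise; in the order [0, 1, 2, 3, 4, 5, 6, 7] the diagonal is [1, 2, 2, 2, 2, 2, 1, 2]. Since every row of L sums to 0, the all-ones vector is in the kernel and 0 is an eigenvalue. The 2 zero eigenvalues correspond to the 2 connected components. The eigenvalues sum to 14, which equals trace(L) = 2|E|.

[0, 0, 0.3820, 1.3820, 2.6180, 3, 3, 3.6180]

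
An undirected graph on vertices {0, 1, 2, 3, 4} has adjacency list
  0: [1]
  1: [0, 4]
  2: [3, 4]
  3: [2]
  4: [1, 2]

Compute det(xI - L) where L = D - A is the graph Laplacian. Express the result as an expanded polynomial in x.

x^5 - 8x^4 + 21x^3 - 20x^2 + 5x

With the vertex order [0, 1, 2, 3, 4], the degrees are [1, 2, 2, 1, 2], giving D = diag(1, 2, 2, 1, 2) and L = D - A. Computing det(xI - L) by cofactor expansion (or equivalently via sum-over-permutations) gives x^5 - 8x^4 + 21x^3 - 20x^2 + 5x. The constant term is 0 because L is singular (the all-ones vector lies in its kernel). There is one zero in the spectrum, matching the 1 component.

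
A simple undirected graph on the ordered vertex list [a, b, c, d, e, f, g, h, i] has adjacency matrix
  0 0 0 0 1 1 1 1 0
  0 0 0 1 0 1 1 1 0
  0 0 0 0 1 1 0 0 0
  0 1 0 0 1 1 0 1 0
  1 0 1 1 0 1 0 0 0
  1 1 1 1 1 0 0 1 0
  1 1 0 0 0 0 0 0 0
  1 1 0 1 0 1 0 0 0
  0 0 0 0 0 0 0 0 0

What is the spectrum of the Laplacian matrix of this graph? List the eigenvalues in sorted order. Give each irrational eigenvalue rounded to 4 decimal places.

[0, 0, 1.4355, 2.2575, 3.4943, 4.1931, 5.3934, 6.1151, 7.1111]

Reading degrees in the order [a, b, c, d, e, f, g, h, i] gives [4, 4, 2, 4, 4, 6, 2, 4, 0]; set D = diag(4, 4, 2, 4, 4, 6, 2, 4, 0) and form L = D - A. The multiplicity of 0 as a Laplacian eigenvalue equals the number of connected components. The 2 zero eigenvalues correspond to the 2 connected components. The largest eigenvalue, 7.1111, is at most the vertex count 9. The eigenvalues sum to 30, which equals trace(L) = 2|E|.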